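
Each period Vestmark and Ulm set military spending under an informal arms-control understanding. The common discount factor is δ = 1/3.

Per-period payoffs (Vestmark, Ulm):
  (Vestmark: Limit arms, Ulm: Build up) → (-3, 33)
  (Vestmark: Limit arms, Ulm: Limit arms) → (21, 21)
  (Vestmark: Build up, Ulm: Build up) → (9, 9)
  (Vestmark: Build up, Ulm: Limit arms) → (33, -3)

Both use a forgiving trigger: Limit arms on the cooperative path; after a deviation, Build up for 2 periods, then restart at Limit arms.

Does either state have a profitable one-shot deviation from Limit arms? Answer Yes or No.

Yes

IC: δ+…+δ^2 ≥ (33−21)/(21−9) = 1.
At δ = 1/3: partial sum = 0.4444 < 1.0000. Cooperation not sustainable.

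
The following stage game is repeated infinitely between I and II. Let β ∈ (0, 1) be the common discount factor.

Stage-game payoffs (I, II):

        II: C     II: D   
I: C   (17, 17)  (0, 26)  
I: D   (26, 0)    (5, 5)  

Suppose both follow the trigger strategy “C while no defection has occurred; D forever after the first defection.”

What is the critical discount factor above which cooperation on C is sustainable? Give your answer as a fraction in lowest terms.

One-period gain from deviating is 26 − 17 = 9. The loss is 17 − 5 = 12 in every subsequent period, with present value 12·β/(1−β).
Deviation is unprofitable when 12·β/(1−β) ≥ 9, i.e. β/(1−β) ≥ 3/4.
Equivalently β ≥ 9/(9+12) = 3/7.

3/7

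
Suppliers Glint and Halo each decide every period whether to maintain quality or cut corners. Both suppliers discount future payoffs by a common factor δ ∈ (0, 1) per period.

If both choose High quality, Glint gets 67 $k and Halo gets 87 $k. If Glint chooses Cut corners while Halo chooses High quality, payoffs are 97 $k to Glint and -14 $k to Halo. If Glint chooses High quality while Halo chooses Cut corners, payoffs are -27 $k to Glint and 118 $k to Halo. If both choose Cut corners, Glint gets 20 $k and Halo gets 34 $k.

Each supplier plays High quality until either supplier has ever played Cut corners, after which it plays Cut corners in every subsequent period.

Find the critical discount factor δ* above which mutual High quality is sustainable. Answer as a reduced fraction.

30/77

Glint: cooperation gives 67 each period; deviation gives 97 once then 20 forever.
  67/(1−δ) ≥ 97 + 20δ/(1−δ) ⇒ δ ≥ 30/77.
Halo: cooperation gives 87 each period; deviation gives 118 once then 34 forever.
  δ ≥ 31/84.
Both must hold, so the binding constraint is Glint's: δ ≥ 30/77.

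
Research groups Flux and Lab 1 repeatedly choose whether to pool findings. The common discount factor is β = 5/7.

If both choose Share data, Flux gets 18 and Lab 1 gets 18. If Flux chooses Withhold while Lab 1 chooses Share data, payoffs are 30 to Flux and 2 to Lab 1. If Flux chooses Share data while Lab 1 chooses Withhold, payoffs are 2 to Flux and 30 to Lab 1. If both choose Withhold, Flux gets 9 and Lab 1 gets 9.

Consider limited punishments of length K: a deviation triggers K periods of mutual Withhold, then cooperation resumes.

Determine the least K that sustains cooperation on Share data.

3

No profitable deviation requires (18−9)(β+…+β^K) ≥ 30−18, i.e. β+…+β^K ≥ 4/3 ≈ 1.3333.
With β = 5/7, the partial sums are K=1: 0.7143, K=2: 1.2245, K=3: 1.5889.
K = 3 is the first length at which the sum reaches 1.3333.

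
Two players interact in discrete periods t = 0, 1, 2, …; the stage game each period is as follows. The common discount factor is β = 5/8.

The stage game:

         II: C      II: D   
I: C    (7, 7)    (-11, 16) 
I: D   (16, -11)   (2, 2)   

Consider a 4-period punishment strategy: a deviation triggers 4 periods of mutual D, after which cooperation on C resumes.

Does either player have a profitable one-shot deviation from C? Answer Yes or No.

Comparing payoff streams over the 5 periods until play realigns: cooperate → 7(1+β+…+β^4); deviate → 16 + 2(β+…+β^4).
Cooperation is sustained iff (7−2)(β+…+β^4) ≥ 16−7.
β+…+β^4 = 5/8·(1−(5/8)^4)/(1−5/8) = 1.4124, and (16−7)/(7−2) = 1.8000.
1.4124 < 1.8000, so cooperation is not sustainable.

Yes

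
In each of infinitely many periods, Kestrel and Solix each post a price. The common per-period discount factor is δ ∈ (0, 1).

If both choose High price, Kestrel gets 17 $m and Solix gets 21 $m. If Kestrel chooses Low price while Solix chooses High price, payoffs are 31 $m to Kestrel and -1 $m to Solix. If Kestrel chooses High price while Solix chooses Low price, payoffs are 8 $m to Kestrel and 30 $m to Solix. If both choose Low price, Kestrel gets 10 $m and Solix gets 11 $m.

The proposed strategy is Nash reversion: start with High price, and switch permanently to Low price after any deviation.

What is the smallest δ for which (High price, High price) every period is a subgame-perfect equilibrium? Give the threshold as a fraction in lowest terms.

2/3

Kestrel's threshold: (31−17)/(31−10) = 2/3.
Solix's threshold: (30−21)/(30−11) = 9/19.
2/3 > 9/19, so Kestrel binds and δ* = 2/3.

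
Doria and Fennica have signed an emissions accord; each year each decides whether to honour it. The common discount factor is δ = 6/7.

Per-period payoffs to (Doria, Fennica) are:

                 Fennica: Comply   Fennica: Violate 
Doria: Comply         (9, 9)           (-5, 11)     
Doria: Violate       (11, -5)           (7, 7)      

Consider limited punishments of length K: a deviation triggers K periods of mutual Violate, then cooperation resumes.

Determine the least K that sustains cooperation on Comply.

Need Σ_{k=1}^{K} δ^k ≥ (11−9)/(9−7) = 1.0000 at δ = 6/7.
At K = 1 the sum is 0.8571 < 1.0000; at K = 2 it is 1.5918 ≥ 1.0000.
So the minimum punishment length is K = 2.

2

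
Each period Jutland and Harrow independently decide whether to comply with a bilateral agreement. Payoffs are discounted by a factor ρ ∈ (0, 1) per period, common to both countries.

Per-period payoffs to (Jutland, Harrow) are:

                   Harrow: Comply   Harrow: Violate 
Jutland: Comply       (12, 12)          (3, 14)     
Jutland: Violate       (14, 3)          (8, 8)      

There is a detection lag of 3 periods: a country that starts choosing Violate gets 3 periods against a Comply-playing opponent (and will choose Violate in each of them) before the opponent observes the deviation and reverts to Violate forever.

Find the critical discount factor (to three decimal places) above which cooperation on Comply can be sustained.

0.693

Deviating for the 3 undetected periods gains 14−12 = 2 per period over cooperation, then loses 12−8 = 4 per period forever once punishment starts.
Gain: 2(1 + ρ + … + ρ^2); loss: 4·ρ^3/(1−ρ).
No profitable deviation ⇔ 2(1−ρ^3) ≤ 4·ρ^3, i.e. ρ^3 ≥ 2/(2+4) = 1/3.
Hence ρ ≥ (1/3)^(1/3) ≈ 0.693.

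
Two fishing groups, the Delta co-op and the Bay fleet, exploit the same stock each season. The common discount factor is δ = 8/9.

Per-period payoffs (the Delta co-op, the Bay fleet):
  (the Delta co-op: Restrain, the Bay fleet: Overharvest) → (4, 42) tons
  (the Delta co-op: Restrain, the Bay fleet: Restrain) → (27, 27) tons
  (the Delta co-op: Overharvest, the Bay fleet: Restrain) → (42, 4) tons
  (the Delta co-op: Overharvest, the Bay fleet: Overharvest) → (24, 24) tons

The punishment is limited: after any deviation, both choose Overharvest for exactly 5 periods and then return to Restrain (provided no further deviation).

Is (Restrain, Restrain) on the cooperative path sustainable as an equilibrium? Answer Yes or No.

No

Comparing payoff streams over the 6 periods until play realigns: cooperate → 27(1+δ+…+δ^5); deviate → 42 + 24(δ+…+δ^5).
Cooperation is sustained iff (27−24)(δ+…+δ^5) ≥ 42−27.
δ+…+δ^5 = 8/9·(1−(8/9)^5)/(1−8/9) = 3.5606, and (42−27)/(27−24) = 5.0000.
3.5606 < 5.0000, so cooperation is not sustainable.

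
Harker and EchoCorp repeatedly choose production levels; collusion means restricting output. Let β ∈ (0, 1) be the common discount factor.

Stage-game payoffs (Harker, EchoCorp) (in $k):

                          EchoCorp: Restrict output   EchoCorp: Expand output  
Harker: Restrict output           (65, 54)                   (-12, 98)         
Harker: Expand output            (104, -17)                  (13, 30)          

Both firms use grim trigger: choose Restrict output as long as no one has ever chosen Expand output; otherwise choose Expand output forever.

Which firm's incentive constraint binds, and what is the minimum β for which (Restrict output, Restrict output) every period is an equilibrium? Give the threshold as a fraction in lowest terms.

EchoCorp; β ≥ 11/17

Harker's threshold: (104−65)/(104−13) = 3/7.
EchoCorp's threshold: (98−54)/(98−30) = 11/17.
3/7 < 11/17, so EchoCorp binds and β* = 11/17.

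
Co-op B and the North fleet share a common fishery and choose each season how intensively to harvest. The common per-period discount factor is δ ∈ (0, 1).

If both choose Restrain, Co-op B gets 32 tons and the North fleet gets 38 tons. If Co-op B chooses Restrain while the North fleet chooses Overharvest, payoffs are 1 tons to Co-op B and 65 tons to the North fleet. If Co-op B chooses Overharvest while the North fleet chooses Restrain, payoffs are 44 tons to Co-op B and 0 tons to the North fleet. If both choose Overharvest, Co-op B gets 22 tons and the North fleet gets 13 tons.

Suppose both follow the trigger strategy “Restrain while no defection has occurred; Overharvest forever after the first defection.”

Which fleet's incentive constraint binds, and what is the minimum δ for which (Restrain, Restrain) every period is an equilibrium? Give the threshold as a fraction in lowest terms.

For Co-op B: deviation gain 44−32 = 12, per-period punishment loss 32−22 = 10. IC gives δ ≥ 12/22 = 6/11.
For the North fleet: gain 27, loss 25 per period, so δ ≥ 27/52.
The tighter constraint is Co-op B's, so cooperation needs δ ≥ 6/11.

Co-op B; δ ≥ 6/11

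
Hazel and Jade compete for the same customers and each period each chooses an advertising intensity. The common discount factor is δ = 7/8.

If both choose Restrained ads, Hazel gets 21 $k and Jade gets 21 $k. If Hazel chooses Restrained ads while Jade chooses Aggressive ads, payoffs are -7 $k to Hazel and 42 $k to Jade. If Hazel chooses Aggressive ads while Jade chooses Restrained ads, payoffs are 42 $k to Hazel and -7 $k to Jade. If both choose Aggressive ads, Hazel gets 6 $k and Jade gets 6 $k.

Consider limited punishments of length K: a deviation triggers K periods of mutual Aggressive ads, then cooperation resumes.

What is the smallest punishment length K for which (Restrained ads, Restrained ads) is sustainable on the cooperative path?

No profitable deviation requires (21−6)(δ+…+δ^K) ≥ 42−21, i.e. δ+…+δ^K ≥ 7/5 ≈ 1.4000.
With δ = 7/8, the partial sums are K=1: 0.8750, K=2: 1.6406.
K = 2 is the first length at which the sum reaches 1.4000.

2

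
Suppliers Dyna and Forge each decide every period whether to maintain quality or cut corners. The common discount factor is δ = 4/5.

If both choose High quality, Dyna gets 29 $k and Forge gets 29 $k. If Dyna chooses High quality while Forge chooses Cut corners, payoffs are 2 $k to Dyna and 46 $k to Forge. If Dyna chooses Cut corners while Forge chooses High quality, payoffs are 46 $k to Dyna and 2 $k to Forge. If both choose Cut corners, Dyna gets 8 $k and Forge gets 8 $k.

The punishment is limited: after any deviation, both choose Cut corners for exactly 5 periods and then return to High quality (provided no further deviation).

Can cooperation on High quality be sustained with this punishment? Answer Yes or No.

Yes

IC: δ+…+δ^5 ≥ (46−29)/(29−8) = 17/21.
At δ = 4/5: partial sum = 2.6893 ≥ 0.8095. Cooperation sustainable.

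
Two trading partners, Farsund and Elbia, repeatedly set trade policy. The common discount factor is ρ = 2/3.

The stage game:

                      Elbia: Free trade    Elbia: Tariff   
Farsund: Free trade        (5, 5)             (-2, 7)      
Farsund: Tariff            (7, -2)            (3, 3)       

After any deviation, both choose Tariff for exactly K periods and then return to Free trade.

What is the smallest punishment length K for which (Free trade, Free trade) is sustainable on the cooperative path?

2

IC: ρ(1−ρ^K)/(1−ρ) ≥ (7−5)/(5−3) = 1.
With ρ = 2/3: need 1 − ρ^K ≥ 1·(1−2/3)/(2/3), i.e. ρ^K ≤ 0.5000.
Since (2/3)^1 = 0.6667 and (2/3)^2 = 0.4444, the smallest such K is 2.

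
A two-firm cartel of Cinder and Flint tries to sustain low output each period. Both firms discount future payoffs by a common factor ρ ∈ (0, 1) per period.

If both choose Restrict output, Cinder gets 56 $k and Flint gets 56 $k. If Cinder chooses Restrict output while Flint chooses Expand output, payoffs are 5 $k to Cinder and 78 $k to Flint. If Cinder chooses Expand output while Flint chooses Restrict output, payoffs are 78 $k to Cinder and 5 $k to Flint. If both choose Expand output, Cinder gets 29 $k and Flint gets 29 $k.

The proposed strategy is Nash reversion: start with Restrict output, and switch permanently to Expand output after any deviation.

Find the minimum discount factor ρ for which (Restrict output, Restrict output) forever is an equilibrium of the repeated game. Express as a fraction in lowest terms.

56/(1−ρ) ≥ 78 + 29ρ/(1−ρ)
56 ≥ 78 − 49ρ
ρ ≥ 22/49.

22/49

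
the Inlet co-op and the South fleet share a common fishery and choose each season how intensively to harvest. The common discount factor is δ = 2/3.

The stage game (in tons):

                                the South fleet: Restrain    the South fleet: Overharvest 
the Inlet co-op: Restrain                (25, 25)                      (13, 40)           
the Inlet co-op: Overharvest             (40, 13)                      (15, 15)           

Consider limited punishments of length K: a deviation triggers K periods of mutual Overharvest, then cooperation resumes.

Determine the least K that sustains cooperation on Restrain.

4

Need Σ_{k=1}^{K} δ^k ≥ (40−25)/(25−15) = 1.5000 at δ = 2/3.
At K = 3 the sum is 1.4074 < 1.5000; at K = 4 it is 1.6049 ≥ 1.5000.
So the minimum punishment length is K = 4.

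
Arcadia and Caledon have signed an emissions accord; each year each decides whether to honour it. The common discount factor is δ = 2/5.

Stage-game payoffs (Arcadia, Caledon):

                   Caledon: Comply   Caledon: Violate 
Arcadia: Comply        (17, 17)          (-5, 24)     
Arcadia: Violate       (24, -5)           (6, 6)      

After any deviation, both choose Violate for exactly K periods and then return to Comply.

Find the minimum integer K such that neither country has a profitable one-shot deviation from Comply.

No profitable deviation requires (17−6)(δ+…+δ^K) ≥ 24−17, i.e. δ+…+δ^K ≥ 7/11 ≈ 0.6364.
With δ = 2/5, the partial sums are K=1: 0.4000, K=2: 0.5600, K=3: 0.6240, K=4: 0.6496.
K = 4 is the first length at which the sum reaches 0.6364.

4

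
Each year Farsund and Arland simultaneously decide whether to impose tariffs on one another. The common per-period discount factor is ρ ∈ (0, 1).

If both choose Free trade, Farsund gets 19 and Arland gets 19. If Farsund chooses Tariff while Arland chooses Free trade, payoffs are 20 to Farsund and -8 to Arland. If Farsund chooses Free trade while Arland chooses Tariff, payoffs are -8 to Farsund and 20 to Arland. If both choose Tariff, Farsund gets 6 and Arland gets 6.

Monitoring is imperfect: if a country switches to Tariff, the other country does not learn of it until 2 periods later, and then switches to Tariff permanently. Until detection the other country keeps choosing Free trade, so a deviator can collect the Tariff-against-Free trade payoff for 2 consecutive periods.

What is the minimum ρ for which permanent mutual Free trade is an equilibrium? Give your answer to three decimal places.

0.267

A deviator earns 20 for 2 periods, then 6 forever; cooperating earns 19 forever. Multiplying the IC by (1−ρ):
19 ≥ 20(1−ρ^2) + 6ρ^2, so 14·ρ^2 ≥ 1 and ρ^2 ≥ 1/14.
ρ ≥ (1/14)^(1/2) ≈ 0.267.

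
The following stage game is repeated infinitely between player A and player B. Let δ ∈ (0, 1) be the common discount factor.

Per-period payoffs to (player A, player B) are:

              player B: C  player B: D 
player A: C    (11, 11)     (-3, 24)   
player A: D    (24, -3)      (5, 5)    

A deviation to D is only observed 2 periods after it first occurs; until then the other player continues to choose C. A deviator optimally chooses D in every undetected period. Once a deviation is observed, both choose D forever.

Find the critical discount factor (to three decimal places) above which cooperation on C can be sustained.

0.827

The best deviation is to choose D for all 2 undetected periods, earning 24 each, then 5 forever once detected.
Deviation value: 24(1−δ^2)/(1−δ) + 5δ^2/(1−δ); cooperation value: 11/(1−δ).
IC: 11 ≥ 24(1−δ^2) + 5δ^2 = 24 − 19δ^2.
So δ^2 ≥ 13/19, giving δ ≥ (13/19)^(1/2) ≈ 0.827.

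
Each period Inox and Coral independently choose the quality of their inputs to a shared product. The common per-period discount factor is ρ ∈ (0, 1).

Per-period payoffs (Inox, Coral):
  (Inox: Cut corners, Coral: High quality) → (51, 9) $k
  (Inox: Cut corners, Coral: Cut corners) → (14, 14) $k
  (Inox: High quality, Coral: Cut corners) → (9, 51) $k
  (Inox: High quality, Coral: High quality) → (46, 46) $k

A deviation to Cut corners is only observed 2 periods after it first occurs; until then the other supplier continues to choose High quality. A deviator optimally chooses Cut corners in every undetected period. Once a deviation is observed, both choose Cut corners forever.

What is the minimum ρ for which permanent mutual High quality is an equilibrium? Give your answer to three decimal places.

0.368

The best deviation is to choose Cut corners for all 2 undetected periods, earning 51 each, then 14 forever once detected.
Deviation value: 51(1−ρ^2)/(1−ρ) + 14ρ^2/(1−ρ); cooperation value: 46/(1−ρ).
IC: 46 ≥ 51(1−ρ^2) + 14ρ^2 = 51 − 37ρ^2.
So ρ^2 ≥ 5/37, giving ρ ≥ (5/37)^(1/2) ≈ 0.368.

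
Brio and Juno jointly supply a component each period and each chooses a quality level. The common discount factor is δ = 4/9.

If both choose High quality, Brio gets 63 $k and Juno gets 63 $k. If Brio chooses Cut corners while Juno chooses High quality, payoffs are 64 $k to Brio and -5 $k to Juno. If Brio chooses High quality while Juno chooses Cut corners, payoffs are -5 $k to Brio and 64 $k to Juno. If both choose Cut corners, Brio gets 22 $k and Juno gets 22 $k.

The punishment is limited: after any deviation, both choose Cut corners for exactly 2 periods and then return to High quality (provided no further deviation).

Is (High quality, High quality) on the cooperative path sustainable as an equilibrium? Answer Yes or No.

Yes

IC: δ+…+δ^2 ≥ (64−63)/(63−22) = 1/41.
At δ = 4/9: partial sum = 0.6420 ≥ 0.0244. Cooperation sustainable.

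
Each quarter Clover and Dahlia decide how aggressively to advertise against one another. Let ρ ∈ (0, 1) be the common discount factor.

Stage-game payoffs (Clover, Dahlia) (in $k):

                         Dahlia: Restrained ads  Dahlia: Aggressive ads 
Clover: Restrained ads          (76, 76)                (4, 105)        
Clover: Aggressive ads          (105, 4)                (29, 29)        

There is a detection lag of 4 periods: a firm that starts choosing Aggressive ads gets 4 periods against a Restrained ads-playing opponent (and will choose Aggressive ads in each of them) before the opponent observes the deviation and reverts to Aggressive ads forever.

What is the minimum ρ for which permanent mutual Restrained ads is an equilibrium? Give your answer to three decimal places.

A deviator earns 105 for 4 periods, then 29 forever; cooperating earns 76 forever. Multiplying the IC by (1−ρ):
76 ≥ 105(1−ρ^4) + 29ρ^4, so 76·ρ^4 ≥ 29 and ρ^4 ≥ 29/76.
ρ ≥ (29/76)^(1/4) ≈ 0.786.

0.786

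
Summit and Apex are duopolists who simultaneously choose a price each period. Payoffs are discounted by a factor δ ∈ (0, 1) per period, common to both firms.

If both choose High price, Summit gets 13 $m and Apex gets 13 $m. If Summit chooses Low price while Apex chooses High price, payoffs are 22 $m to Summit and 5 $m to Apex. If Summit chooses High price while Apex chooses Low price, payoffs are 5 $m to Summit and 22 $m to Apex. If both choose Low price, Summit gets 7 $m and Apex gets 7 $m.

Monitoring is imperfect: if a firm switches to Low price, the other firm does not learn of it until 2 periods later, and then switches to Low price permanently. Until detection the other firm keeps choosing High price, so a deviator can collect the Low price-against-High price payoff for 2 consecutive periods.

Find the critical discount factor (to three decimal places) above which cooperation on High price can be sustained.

The best deviation is to choose Low price for all 2 undetected periods, earning 22 each, then 7 forever once detected.
Deviation value: 22(1−δ^2)/(1−δ) + 7δ^2/(1−δ); cooperation value: 13/(1−δ).
IC: 13 ≥ 22(1−δ^2) + 7δ^2 = 22 − 15δ^2.
So δ^2 ≥ 9/15 = 3/5, giving δ ≥ (3/5)^(1/2) ≈ 0.775.

0.775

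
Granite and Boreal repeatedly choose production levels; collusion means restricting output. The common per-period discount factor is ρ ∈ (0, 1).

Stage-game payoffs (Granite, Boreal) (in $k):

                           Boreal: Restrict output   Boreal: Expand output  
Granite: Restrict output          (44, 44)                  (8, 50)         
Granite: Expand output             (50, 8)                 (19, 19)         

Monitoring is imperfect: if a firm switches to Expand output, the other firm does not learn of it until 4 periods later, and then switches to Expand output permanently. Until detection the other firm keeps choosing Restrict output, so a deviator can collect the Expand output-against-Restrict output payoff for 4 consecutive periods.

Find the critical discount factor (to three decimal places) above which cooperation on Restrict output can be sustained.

0.663

The best deviation is to choose Expand output for all 4 undetected periods, earning 50 each, then 19 forever once detected.
Deviation value: 50(1−ρ^4)/(1−ρ) + 19ρ^4/(1−ρ); cooperation value: 44/(1−ρ).
IC: 44 ≥ 50(1−ρ^4) + 19ρ^4 = 50 − 31ρ^4.
So ρ^4 ≥ 6/31, giving ρ ≥ (6/31)^(1/4) ≈ 0.663.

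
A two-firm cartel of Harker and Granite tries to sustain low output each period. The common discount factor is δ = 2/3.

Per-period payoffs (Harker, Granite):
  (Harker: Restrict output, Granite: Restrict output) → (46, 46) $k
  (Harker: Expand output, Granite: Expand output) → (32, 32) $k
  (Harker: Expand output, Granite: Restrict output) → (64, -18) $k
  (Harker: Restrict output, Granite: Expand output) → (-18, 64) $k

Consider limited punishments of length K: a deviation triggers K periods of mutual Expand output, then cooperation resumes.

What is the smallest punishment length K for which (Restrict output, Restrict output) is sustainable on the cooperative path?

3

No profitable deviation requires (46−32)(δ+…+δ^K) ≥ 64−46, i.e. δ+…+δ^K ≥ 9/7 ≈ 1.2857.
With δ = 2/3, the partial sums are K=1: 0.6667, K=2: 1.1111, K=3: 1.4074.
K = 3 is the first length at which the sum reaches 1.2857.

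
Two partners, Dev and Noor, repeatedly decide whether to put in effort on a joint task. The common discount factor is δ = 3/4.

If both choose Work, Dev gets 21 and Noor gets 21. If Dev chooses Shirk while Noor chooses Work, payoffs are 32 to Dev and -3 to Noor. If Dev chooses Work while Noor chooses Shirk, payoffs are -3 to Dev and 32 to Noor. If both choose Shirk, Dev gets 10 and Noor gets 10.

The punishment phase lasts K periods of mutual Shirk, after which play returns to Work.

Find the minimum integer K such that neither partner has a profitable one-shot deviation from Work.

2

Need Σ_{k=1}^{K} δ^k ≥ (32−21)/(21−10) = 1.0000 at δ = 3/4.
At K = 1 the sum is 0.7500 < 1.0000; at K = 2 it is 1.3125 ≥ 1.0000.
So the minimum punishment length is K = 2.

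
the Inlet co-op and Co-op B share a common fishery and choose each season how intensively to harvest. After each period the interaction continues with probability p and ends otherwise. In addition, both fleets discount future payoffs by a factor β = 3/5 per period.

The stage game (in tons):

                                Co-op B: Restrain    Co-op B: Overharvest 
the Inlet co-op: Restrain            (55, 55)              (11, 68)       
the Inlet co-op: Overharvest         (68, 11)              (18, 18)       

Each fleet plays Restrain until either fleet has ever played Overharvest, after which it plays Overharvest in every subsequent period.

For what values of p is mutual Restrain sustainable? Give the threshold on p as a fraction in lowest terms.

13/30

With continuation probability p and discount β, the effective per-period discount factor is βp.
Grim-trigger IC: βp ≥ (68−55)/(68−18) = 13/50.
So p ≥ (13/50)/(3/5) = 13/30.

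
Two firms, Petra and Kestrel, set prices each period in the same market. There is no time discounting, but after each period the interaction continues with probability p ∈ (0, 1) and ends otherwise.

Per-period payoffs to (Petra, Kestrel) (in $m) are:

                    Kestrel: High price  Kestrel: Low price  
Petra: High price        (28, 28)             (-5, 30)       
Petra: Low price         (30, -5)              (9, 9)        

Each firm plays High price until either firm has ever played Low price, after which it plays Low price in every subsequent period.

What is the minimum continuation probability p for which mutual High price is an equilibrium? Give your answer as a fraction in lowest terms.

2/21

Expected cooperation value is 28 + p·28 + p²·28 + … = 28/(1−p); deviation gives 30 + p·9/(1−p).
28 ≥ 30(1−p) + 9p ⇒ 21p ≥ 2 ⇒ p ≥ 2/21.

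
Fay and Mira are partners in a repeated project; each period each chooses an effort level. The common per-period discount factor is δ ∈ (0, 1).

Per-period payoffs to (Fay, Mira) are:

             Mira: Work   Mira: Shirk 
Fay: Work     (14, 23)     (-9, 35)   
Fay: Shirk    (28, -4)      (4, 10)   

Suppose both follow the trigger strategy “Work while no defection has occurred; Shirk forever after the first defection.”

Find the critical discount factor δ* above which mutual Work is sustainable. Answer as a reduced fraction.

For Fay: deviation gain 28−14 = 14, per-period punishment loss 14−4 = 10. IC gives δ ≥ 14/24 = 7/12.
For Mira: gain 12, loss 13 per period, so δ ≥ 12/25.
The tighter constraint is Fay's, so cooperation needs δ ≥ 7/12.

7/12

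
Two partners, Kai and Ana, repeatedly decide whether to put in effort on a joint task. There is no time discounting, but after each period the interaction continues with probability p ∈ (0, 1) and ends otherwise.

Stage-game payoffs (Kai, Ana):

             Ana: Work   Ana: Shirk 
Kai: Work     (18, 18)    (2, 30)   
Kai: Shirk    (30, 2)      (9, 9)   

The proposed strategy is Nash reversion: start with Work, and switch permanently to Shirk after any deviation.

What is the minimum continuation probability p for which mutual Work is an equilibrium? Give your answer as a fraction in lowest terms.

4/7

With no time discounting, the continuation probability p plays the role of the discount factor.
Grim-trigger IC: 18/(1−p) ≥ 30 + 9p/(1−p) ⇒ p ≥ (30−18)/(30−9) = 4/7.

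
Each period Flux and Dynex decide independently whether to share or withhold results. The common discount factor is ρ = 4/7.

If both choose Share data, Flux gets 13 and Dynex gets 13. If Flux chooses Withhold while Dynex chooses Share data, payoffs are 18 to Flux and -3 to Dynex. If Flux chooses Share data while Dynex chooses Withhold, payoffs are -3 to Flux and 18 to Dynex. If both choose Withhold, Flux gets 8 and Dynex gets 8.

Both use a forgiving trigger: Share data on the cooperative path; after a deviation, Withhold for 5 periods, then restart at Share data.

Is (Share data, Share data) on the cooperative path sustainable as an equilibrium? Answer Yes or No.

Comparing payoff streams over the 6 periods until play realigns: cooperate → 13(1+ρ+…+ρ^5); deviate → 18 + 8(ρ+…+ρ^5).
Cooperation is sustained iff (13−8)(ρ+…+ρ^5) ≥ 18−13.
ρ+…+ρ^5 = 4/7·(1−(4/7)^5)/(1−4/7) = 1.2521, and (18−13)/(13−8) = 1.0000.
1.2521 ≥ 1.0000, so cooperation is sustainable.

Yes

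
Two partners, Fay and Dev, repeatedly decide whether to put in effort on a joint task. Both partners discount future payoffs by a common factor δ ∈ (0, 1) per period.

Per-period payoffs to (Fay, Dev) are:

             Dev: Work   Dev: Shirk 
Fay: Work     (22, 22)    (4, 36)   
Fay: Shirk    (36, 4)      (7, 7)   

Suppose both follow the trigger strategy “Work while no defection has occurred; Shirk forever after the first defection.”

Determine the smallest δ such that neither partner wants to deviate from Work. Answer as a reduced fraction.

Under grim trigger the critical discount factor is (T−C)/(T−P) with T = 36, C = 22, P = 7.
δ* = (36−22)/(36−7) = 14/29.

14/29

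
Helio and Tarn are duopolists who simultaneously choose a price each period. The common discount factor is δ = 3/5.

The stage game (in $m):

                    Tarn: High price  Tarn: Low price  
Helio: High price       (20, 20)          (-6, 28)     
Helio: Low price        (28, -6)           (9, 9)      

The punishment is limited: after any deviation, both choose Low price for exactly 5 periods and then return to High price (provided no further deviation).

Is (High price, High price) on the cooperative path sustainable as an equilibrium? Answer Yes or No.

IC: δ+…+δ^5 ≥ (28−20)/(20−9) = 8/11.
At δ = 3/5: partial sum = 1.3834 ≥ 0.7273. Cooperation sustainable.

Yes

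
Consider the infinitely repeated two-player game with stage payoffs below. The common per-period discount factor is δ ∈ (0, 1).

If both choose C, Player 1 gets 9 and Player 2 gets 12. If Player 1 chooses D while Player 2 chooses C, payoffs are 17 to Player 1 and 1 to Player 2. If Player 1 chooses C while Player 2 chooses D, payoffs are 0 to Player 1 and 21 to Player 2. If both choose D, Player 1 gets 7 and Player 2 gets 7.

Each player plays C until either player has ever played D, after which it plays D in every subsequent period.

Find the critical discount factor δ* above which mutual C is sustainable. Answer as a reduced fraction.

Player 1: cooperation gives 9 each period; deviation gives 17 once then 7 forever.
  9/(1−δ) ≥ 17 + 7δ/(1−δ) ⇒ δ ≥ 8/10 = 4/5.
Player 2: cooperation gives 12 each period; deviation gives 21 once then 7 forever.
  δ ≥ 9/14.
Both must hold, so the binding constraint is Player 1's: δ ≥ 4/5.

4/5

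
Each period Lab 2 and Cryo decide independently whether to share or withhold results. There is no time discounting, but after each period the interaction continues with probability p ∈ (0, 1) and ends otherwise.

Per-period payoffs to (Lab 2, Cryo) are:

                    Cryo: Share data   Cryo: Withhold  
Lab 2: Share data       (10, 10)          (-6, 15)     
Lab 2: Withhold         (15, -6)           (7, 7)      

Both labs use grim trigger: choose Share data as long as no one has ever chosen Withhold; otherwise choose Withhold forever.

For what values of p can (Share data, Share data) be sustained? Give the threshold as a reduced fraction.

5/8

Expected cooperation value is 10 + p·10 + p²·10 + … = 10/(1−p); deviation gives 15 + p·7/(1−p).
10 ≥ 15(1−p) + 7p ⇒ 8p ≥ 5 ⇒ p ≥ 5/8.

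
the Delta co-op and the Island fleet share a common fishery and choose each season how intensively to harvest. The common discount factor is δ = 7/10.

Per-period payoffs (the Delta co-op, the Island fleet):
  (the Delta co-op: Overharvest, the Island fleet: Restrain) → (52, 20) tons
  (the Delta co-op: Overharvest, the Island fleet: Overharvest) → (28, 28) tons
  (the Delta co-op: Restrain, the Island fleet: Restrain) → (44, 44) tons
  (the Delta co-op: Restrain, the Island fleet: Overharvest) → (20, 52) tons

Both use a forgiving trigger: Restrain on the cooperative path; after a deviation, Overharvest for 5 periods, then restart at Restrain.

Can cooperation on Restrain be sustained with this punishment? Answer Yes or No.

Yes

IC: δ+…+δ^5 ≥ (52−44)/(44−28) = 1/2.
At δ = 7/10: partial sum = 1.9412 ≥ 0.5000. Cooperation sustainable.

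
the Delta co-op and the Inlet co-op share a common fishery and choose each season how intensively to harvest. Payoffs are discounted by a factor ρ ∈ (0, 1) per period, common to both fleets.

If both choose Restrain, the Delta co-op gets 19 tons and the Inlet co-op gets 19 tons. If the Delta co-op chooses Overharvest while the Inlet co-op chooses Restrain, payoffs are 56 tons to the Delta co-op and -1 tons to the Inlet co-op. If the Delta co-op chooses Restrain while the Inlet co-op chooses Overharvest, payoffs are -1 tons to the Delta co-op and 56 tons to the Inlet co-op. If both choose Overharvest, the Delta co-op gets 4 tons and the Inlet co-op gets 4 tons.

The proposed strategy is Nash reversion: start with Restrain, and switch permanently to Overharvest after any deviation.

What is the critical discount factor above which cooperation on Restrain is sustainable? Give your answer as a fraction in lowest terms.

37/52

19/(1−ρ) ≥ 56 + 4ρ/(1−ρ)
19 ≥ 56 − 52ρ
ρ ≥ 37/52.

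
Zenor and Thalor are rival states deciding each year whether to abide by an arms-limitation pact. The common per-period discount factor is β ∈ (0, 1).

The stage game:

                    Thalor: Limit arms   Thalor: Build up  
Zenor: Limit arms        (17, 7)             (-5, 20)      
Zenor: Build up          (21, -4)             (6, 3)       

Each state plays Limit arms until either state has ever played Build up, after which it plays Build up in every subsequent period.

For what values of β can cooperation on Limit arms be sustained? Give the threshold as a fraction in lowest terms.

Zenor's threshold: (21−17)/(21−6) = 4/15.
Thalor's threshold: (20−7)/(20−3) = 13/17.
4/15 < 13/17, so Thalor binds and β* = 13/17.

13/17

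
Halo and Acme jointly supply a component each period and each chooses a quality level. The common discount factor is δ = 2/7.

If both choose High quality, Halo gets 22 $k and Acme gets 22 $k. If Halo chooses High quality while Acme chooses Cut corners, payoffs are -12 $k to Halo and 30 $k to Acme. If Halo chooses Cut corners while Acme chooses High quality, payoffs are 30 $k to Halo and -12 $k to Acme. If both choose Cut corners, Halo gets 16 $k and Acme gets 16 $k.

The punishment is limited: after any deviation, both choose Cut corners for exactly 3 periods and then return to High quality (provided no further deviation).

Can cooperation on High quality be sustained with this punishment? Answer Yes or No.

IC: δ+…+δ^3 ≥ (30−22)/(22−16) = 4/3.
At δ = 2/7: partial sum = 0.3907 < 1.3333. Cooperation not sustainable.

No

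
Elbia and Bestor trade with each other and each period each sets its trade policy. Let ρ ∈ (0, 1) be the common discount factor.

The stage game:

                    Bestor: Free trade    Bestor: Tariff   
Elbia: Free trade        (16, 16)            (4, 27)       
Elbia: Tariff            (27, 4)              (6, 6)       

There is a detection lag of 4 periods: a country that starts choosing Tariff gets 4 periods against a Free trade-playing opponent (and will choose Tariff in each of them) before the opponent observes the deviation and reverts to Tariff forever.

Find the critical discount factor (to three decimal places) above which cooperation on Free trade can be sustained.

0.851

The best deviation is to choose Tariff for all 4 undetected periods, earning 27 each, then 6 forever once detected.
Deviation value: 27(1−ρ^4)/(1−ρ) + 6ρ^4/(1−ρ); cooperation value: 16/(1−ρ).
IC: 16 ≥ 27(1−ρ^4) + 6ρ^4 = 27 − 21ρ^4.
So ρ^4 ≥ 11/21, giving ρ ≥ (11/21)^(1/4) ≈ 0.851.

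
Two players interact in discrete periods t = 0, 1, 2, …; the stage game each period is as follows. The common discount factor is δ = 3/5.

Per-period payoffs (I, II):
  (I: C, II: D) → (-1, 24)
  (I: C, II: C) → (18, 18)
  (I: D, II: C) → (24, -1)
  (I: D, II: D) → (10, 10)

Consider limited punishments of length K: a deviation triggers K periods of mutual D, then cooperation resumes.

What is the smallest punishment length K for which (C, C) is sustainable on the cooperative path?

IC: δ(1−δ^K)/(1−δ) ≥ (24−18)/(18−10) = 3/4.
With δ = 3/5: need 1 − δ^K ≥ 3/4·(1−3/5)/(3/5), i.e. δ^K ≤ 0.5000.
Since (3/5)^1 = 0.6000 and (3/5)^2 = 0.3600, the smallest such K is 2.

2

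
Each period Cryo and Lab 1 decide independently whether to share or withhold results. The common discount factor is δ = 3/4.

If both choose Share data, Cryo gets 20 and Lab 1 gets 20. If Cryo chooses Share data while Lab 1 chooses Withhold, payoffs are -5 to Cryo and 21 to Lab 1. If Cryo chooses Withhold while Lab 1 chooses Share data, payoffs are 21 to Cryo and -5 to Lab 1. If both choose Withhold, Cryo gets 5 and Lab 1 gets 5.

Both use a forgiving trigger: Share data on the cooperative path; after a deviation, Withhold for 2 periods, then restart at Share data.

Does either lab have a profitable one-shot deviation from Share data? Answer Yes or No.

Comparing payoff streams over the 3 periods until play realigns: cooperate → 20(1+δ+…+δ^2); deviate → 21 + 5(δ+…+δ^2).
Cooperation is sustained iff (20−5)(δ+…+δ^2) ≥ 21−20.
δ+…+δ^2 = 3/4·(1−(3/4)^2)/(1−3/4) = 1.3125, and (21−20)/(20−5) = 0.0667.
1.3125 ≥ 0.0667, so cooperation is sustainable.

No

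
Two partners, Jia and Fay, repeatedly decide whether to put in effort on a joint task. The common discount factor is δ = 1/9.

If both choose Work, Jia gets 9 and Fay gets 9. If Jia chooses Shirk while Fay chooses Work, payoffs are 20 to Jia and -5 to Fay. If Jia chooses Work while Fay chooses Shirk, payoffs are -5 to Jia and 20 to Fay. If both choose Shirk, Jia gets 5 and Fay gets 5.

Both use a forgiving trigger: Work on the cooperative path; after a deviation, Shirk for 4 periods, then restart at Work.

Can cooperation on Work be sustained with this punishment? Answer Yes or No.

No

Comparing payoff streams over the 5 periods until play realigns: cooperate → 9(1+δ+…+δ^4); deviate → 20 + 5(δ+…+δ^4).
Cooperation is sustained iff (9−5)(δ+…+δ^4) ≥ 20−9.
δ+…+δ^4 = 1/9·(1−(1/9)^4)/(1−1/9) = 0.1250, and (20−9)/(9−5) = 2.7500.
0.1250 < 2.7500, so cooperation is not sustainable.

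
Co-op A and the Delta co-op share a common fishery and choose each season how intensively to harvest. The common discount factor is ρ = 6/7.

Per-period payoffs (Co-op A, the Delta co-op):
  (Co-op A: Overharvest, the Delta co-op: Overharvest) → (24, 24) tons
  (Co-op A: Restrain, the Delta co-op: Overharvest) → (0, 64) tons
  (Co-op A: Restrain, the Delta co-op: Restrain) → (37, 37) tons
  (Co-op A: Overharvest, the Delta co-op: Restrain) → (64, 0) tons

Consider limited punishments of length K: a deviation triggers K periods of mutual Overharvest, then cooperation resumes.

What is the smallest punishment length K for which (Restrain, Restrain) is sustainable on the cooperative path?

Need Σ_{k=1}^{K} ρ^k ≥ (64−37)/(37−24) = 2.0769 at ρ = 6/7.
At K = 2 the sum is 1.5918 < 2.0769; at K = 3 it is 2.2216 ≥ 2.0769.
So the minimum punishment length is K = 3.

3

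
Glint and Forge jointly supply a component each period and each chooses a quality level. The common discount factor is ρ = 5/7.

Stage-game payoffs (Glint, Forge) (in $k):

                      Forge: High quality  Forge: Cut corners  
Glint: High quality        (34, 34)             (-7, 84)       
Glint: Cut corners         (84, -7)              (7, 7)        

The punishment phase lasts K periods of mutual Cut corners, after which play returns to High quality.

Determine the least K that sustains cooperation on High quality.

Need Σ_{k=1}^{K} ρ^k ≥ (84−34)/(34−7) = 1.8519 at ρ = 5/7.
At K = 4 the sum is 1.8492 < 1.8519; at K = 5 it is 2.0352 ≥ 1.8519.
So the minimum punishment length is K = 5.

5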